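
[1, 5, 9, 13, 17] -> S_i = 1 + 4*i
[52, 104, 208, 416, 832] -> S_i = 52*2^i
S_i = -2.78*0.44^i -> [-2.78, -1.22, -0.54, -0.24, -0.1]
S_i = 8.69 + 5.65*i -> [8.69, 14.34, 19.99, 25.64, 31.29]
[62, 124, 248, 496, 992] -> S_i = 62*2^i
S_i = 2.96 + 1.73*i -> [2.96, 4.69, 6.42, 8.15, 9.88]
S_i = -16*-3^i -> [-16, 48, -144, 432, -1296]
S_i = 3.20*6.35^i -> [3.2, 20.32, 129.03, 819.35, 5202.89]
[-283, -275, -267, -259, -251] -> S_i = -283 + 8*i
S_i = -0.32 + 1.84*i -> [-0.32, 1.52, 3.36, 5.2, 7.04]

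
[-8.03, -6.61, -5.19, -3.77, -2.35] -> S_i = -8.03 + 1.42*i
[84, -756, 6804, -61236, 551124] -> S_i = 84*-9^i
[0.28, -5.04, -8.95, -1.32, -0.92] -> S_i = Random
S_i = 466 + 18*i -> [466, 484, 502, 520, 538]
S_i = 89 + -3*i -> [89, 86, 83, 80, 77]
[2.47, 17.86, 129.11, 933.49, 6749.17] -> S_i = 2.47*7.23^i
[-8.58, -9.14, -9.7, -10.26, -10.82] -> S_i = -8.58 + -0.56*i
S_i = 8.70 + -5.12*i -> [8.7, 3.58, -1.54, -6.66, -11.78]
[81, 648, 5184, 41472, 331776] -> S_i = 81*8^i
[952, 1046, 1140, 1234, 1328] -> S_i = 952 + 94*i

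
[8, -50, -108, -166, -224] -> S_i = 8 + -58*i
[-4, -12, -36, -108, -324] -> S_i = -4*3^i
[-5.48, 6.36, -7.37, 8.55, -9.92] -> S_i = -5.48*(-1.16)^i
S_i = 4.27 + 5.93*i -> [4.27, 10.2, 16.13, 22.06, 27.99]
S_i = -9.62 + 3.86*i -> [-9.62, -5.76, -1.9, 1.96, 5.82]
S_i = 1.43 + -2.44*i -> [1.43, -1.01, -3.45, -5.89, -8.33]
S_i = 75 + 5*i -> [75, 80, 85, 90, 95]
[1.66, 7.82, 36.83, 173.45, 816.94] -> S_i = 1.66*4.71^i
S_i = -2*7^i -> [-2, -14, -98, -686, -4802]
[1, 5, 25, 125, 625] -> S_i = 1*5^i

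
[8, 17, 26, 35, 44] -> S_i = 8 + 9*i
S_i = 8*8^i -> [8, 64, 512, 4096, 32768]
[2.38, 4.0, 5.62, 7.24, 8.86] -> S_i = 2.38 + 1.62*i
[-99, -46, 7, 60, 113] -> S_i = -99 + 53*i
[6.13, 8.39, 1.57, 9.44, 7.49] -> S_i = Random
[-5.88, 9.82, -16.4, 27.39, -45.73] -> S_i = -5.88*(-1.67)^i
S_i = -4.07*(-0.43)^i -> [-4.07, 1.75, -0.75, 0.32, -0.14]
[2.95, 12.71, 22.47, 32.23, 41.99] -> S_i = 2.95 + 9.76*i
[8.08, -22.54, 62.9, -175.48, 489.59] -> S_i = 8.08*(-2.79)^i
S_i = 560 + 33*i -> [560, 593, 626, 659, 692]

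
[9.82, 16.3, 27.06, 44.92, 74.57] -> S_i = 9.82*1.66^i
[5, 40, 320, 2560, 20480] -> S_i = 5*8^i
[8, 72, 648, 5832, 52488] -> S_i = 8*9^i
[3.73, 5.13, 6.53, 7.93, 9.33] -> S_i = 3.73 + 1.40*i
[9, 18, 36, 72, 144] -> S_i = 9*2^i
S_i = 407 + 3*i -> [407, 410, 413, 416, 419]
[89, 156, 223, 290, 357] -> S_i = 89 + 67*i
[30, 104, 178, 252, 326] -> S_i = 30 + 74*i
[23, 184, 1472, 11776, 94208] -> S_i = 23*8^i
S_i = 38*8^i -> [38, 304, 2432, 19456, 155648]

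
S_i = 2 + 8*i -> [2, 10, 18, 26, 34]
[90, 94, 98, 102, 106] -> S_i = 90 + 4*i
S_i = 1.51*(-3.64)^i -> [1.51, -5.5, 20.01, -72.83, 265.08]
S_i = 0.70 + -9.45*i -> [0.7, -8.75, -18.2, -27.65, -37.1]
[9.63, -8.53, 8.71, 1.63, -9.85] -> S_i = Random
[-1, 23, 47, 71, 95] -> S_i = -1 + 24*i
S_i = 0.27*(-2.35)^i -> [0.27, -0.63, 1.49, -3.5, 8.23]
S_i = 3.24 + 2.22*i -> [3.24, 5.46, 7.68, 9.9, 12.12]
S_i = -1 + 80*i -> [-1, 79, 159, 239, 319]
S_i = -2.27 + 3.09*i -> [-2.27, 0.82, 3.91, 7.0, 10.09]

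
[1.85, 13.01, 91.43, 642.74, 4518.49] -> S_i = 1.85*7.03^i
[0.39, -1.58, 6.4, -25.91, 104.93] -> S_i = 0.39*(-4.05)^i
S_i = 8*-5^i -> [8, -40, 200, -1000, 5000]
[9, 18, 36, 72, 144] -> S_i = 9*2^i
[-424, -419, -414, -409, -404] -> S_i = -424 + 5*i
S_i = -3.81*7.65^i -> [-3.81, -29.15, -222.97, -1705.73, -13048.8]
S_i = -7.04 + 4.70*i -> [-7.04, -2.34, 2.36, 7.06, 11.76]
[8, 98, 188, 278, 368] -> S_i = 8 + 90*i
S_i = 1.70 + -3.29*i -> [1.7, -1.59, -4.88, -8.17, -11.46]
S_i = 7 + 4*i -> [7, 11, 15, 19, 23]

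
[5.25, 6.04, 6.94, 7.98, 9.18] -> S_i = 5.25*1.15^i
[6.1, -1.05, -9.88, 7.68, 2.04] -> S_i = Random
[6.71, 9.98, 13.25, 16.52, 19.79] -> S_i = 6.71 + 3.27*i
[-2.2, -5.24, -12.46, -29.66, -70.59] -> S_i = -2.20*2.38^i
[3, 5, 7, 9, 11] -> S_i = 3 + 2*i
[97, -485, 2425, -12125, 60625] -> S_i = 97*-5^i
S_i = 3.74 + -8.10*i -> [3.74, -4.36, -12.46, -20.56, -28.66]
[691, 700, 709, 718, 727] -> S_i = 691 + 9*i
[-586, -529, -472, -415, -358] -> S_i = -586 + 57*i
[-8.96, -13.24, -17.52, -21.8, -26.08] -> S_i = -8.96 + -4.28*i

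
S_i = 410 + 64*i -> [410, 474, 538, 602, 666]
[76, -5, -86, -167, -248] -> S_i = 76 + -81*i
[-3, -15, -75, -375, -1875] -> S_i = -3*5^i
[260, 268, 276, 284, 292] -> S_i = 260 + 8*i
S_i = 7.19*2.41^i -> [7.19, 17.33, 41.76, 100.64, 242.55]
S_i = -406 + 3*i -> [-406, -403, -400, -397, -394]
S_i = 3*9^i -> [3, 27, 243, 2187, 19683]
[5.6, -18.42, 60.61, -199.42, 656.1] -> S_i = 5.60*(-3.29)^i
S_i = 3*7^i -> [3, 21, 147, 1029, 7203]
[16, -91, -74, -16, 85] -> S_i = Random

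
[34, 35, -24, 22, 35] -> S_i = Random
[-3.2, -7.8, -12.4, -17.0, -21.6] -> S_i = -3.20 + -4.60*i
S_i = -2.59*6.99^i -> [-2.59, -18.1, -126.55, -884.57, -6183.13]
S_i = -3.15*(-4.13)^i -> [-3.15, 13.01, -53.73, 221.9, -916.45]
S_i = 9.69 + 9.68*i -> [9.69, 19.37, 29.05, 38.73, 48.41]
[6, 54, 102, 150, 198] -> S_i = 6 + 48*i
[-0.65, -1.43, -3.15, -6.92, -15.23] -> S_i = -0.65*2.20^i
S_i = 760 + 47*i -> [760, 807, 854, 901, 948]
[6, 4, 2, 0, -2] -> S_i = 6 + -2*i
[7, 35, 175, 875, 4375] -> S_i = 7*5^i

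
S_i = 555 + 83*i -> [555, 638, 721, 804, 887]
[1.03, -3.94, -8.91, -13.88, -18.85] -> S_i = 1.03 + -4.97*i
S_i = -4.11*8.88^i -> [-4.11, -36.5, -324.09, -2877.93, -25556.05]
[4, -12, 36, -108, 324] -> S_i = 4*-3^i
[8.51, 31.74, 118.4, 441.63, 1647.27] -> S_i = 8.51*3.73^i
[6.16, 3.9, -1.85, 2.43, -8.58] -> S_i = Random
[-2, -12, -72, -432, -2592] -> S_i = -2*6^i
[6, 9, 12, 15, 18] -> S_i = 6 + 3*i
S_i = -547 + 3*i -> [-547, -544, -541, -538, -535]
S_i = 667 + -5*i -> [667, 662, 657, 652, 647]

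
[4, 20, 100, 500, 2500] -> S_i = 4*5^i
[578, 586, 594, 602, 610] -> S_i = 578 + 8*i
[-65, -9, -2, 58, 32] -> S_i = Random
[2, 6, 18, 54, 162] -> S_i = 2*3^i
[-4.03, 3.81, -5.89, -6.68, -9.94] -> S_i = Random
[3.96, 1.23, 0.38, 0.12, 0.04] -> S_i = 3.96*0.31^i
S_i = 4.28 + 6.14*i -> [4.28, 10.42, 16.56, 22.7, 28.84]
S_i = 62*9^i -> [62, 558, 5022, 45198, 406782]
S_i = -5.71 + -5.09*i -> [-5.71, -10.8, -15.89, -20.98, -26.07]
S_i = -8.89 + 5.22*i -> [-8.89, -3.67, 1.55, 6.77, 11.99]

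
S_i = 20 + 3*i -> [20, 23, 26, 29, 32]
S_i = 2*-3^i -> [2, -6, 18, -54, 162]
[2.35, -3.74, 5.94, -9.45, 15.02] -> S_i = 2.35*(-1.59)^i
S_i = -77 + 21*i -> [-77, -56, -35, -14, 7]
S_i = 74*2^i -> [74, 148, 296, 592, 1184]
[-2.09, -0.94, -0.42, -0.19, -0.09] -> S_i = -2.09*0.45^i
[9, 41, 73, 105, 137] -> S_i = 9 + 32*i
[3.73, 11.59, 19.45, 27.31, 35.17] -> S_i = 3.73 + 7.86*i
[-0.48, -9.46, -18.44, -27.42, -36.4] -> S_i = -0.48 + -8.98*i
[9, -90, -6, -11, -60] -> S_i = Random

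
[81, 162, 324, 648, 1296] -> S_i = 81*2^i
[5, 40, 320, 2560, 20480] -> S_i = 5*8^i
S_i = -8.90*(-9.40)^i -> [-8.9, 83.66, -786.4, 7392.2, -69486.66]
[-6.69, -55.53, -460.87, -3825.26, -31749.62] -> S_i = -6.69*8.30^i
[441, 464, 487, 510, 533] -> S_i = 441 + 23*i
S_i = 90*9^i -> [90, 810, 7290, 65610, 590490]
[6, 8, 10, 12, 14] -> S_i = 6 + 2*i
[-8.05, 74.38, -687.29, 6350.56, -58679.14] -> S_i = -8.05*(-9.24)^i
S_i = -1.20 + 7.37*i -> [-1.2, 6.17, 13.54, 20.91, 28.28]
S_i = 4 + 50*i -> [4, 54, 104, 154, 204]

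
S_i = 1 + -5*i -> [1, -4, -9, -14, -19]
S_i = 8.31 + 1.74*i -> [8.31, 10.05, 11.79, 13.53, 15.27]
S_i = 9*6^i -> [9, 54, 324, 1944, 11664]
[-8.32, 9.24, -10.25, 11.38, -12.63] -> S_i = -8.32*(-1.11)^i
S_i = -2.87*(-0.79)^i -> [-2.87, 2.27, -1.79, 1.42, -1.12]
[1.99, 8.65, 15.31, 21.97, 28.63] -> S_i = 1.99 + 6.66*i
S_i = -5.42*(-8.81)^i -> [-5.42, 47.75, -420.68, 3706.18, -32651.48]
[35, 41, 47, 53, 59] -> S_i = 35 + 6*i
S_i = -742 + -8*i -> [-742, -750, -758, -766, -774]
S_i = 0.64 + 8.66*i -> [0.64, 9.3, 17.96, 26.62, 35.28]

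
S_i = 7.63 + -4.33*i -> [7.63, 3.3, -1.03, -5.36, -9.69]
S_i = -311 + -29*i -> [-311, -340, -369, -398, -427]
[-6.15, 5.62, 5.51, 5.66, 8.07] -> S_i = Random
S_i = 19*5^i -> [19, 95, 475, 2375, 11875]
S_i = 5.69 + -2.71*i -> [5.69, 2.98, 0.27, -2.44, -5.15]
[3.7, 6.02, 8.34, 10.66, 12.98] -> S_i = 3.70 + 2.32*i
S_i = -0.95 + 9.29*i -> [-0.95, 8.34, 17.63, 26.92, 36.21]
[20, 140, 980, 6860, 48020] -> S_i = 20*7^i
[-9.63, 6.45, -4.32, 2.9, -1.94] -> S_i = -9.63*(-0.67)^i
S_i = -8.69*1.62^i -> [-8.69, -14.08, -22.81, -36.95, -59.85]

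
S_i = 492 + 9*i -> [492, 501, 510, 519, 528]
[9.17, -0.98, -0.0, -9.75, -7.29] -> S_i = Random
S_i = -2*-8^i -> [-2, 16, -128, 1024, -8192]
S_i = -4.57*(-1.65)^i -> [-4.57, 7.54, -12.44, 20.53, -33.87]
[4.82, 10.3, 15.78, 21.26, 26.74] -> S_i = 4.82 + 5.48*i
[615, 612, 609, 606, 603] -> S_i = 615 + -3*i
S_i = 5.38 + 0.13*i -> [5.38, 5.51, 5.64, 5.77, 5.9]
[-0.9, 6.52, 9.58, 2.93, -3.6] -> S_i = Random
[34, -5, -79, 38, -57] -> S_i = Random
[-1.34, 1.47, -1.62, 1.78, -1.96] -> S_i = -1.34*(-1.10)^i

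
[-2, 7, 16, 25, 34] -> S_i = -2 + 9*i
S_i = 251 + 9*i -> [251, 260, 269, 278, 287]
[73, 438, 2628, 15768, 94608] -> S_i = 73*6^i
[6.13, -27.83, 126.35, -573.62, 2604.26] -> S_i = 6.13*(-4.54)^i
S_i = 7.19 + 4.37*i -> [7.19, 11.56, 15.93, 20.3, 24.67]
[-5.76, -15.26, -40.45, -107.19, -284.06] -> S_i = -5.76*2.65^i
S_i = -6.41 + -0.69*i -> [-6.41, -7.1, -7.79, -8.48, -9.17]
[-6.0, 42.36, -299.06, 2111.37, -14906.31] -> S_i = -6.00*(-7.06)^i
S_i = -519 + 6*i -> [-519, -513, -507, -501, -495]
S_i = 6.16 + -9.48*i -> [6.16, -3.32, -12.8, -22.28, -31.76]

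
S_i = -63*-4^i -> [-63, 252, -1008, 4032, -16128]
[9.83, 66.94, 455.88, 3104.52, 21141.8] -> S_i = 9.83*6.81^i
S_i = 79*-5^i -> [79, -395, 1975, -9875, 49375]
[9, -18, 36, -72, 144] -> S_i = 9*-2^i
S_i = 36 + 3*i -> [36, 39, 42, 45, 48]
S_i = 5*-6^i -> [5, -30, 180, -1080, 6480]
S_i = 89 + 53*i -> [89, 142, 195, 248, 301]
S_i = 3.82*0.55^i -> [3.82, 2.1, 1.16, 0.64, 0.35]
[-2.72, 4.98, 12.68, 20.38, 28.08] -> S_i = -2.72 + 7.70*i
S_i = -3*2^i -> [-3, -6, -12, -24, -48]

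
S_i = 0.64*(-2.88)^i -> [0.64, -1.84, 5.31, -15.29, 44.03]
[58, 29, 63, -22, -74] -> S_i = Random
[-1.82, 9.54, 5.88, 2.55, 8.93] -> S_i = Random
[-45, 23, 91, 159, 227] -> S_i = -45 + 68*i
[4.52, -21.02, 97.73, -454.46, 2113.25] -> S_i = 4.52*(-4.65)^i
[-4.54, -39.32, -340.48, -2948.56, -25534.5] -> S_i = -4.54*8.66^i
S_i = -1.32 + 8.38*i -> [-1.32, 7.06, 15.44, 23.82, 32.2]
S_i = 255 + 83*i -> [255, 338, 421, 504, 587]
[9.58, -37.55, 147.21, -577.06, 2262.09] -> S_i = 9.58*(-3.92)^i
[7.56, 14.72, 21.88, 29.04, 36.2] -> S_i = 7.56 + 7.16*i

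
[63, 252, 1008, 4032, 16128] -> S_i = 63*4^i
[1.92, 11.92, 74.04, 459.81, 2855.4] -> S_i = 1.92*6.21^i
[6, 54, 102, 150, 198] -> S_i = 6 + 48*i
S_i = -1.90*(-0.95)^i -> [-1.9, 1.8, -1.71, 1.63, -1.55]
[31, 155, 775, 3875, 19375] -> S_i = 31*5^i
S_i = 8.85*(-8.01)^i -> [8.85, -70.89, 567.82, -4548.21, 36431.19]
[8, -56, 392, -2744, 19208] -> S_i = 8*-7^i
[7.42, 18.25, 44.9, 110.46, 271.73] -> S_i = 7.42*2.46^i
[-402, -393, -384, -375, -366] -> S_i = -402 + 9*i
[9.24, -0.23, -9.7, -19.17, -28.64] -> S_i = 9.24 + -9.47*i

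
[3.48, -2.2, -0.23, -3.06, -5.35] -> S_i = Random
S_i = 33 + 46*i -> [33, 79, 125, 171, 217]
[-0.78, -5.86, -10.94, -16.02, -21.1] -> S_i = -0.78 + -5.08*i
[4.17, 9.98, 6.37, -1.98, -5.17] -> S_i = Random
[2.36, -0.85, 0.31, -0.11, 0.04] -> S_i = 2.36*(-0.36)^i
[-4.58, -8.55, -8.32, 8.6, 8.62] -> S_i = Random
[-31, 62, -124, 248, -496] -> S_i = -31*-2^i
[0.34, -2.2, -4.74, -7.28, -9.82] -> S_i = 0.34 + -2.54*i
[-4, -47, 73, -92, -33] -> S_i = Random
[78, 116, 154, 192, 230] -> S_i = 78 + 38*i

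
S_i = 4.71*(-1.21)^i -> [4.71, -5.7, 6.9, -8.34, 10.1]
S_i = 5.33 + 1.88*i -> [5.33, 7.21, 9.09, 10.97, 12.85]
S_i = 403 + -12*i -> [403, 391, 379, 367, 355]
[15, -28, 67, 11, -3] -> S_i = Random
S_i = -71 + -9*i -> [-71, -80, -89, -98, -107]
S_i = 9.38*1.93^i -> [9.38, 18.1, 34.94, 67.43, 130.15]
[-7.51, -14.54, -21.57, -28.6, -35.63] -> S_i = -7.51 + -7.03*i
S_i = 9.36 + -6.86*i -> [9.36, 2.5, -4.36, -11.22, -18.08]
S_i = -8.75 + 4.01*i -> [-8.75, -4.74, -0.73, 3.28, 7.29]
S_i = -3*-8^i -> [-3, 24, -192, 1536, -12288]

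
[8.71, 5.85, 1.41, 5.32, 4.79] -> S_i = Random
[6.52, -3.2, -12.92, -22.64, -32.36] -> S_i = 6.52 + -9.72*i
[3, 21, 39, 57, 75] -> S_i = 3 + 18*i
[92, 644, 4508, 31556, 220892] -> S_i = 92*7^i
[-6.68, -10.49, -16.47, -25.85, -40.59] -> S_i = -6.68*1.57^i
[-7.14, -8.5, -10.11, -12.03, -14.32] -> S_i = -7.14*1.19^i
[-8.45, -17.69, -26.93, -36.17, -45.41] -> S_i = -8.45 + -9.24*i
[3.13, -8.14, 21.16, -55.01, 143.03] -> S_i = 3.13*(-2.60)^i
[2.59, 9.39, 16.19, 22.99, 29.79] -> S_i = 2.59 + 6.80*i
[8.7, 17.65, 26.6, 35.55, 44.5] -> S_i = 8.70 + 8.95*i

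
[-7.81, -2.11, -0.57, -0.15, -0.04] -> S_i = -7.81*0.27^i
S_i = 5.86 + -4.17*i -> [5.86, 1.69, -2.48, -6.65, -10.82]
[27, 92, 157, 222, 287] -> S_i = 27 + 65*i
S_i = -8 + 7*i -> [-8, -1, 6, 13, 20]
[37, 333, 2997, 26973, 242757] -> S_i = 37*9^i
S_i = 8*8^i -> [8, 64, 512, 4096, 32768]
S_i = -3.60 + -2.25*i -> [-3.6, -5.85, -8.1, -10.35, -12.6]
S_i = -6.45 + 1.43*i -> [-6.45, -5.02, -3.59, -2.16, -0.73]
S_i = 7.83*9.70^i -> [7.83, 75.95, 736.72, 7146.23, 69318.43]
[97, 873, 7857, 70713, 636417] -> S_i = 97*9^i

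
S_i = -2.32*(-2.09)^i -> [-2.32, 4.85, -10.13, 21.18, -44.27]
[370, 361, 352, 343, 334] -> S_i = 370 + -9*i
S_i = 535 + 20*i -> [535, 555, 575, 595, 615]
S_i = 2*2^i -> [2, 4, 8, 16, 32]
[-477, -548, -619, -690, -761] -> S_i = -477 + -71*i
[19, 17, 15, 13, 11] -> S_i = 19 + -2*i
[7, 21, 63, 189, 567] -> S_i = 7*3^i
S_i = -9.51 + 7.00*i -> [-9.51, -2.51, 4.49, 11.49, 18.49]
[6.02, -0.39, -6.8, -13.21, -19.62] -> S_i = 6.02 + -6.41*i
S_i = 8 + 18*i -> [8, 26, 44, 62, 80]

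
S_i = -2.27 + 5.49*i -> [-2.27, 3.22, 8.71, 14.2, 19.69]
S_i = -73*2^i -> [-73, -146, -292, -584, -1168]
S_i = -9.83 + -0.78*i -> [-9.83, -10.61, -11.39, -12.17, -12.95]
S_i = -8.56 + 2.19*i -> [-8.56, -6.37, -4.18, -1.99, 0.2]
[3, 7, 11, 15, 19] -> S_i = 3 + 4*i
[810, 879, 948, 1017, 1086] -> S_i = 810 + 69*i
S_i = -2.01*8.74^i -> [-2.01, -17.57, -153.54, -1341.93, -11728.48]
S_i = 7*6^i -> [7, 42, 252, 1512, 9072]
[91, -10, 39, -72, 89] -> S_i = Random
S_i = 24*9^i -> [24, 216, 1944, 17496, 157464]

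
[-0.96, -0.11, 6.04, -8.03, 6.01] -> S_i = Random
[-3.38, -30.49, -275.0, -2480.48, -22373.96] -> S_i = -3.38*9.02^i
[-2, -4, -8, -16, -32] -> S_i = -2*2^i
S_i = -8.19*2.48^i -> [-8.19, -20.31, -50.37, -124.92, -309.81]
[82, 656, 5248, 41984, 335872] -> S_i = 82*8^i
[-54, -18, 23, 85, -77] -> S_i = Random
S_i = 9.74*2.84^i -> [9.74, 27.66, 78.56, 223.11, 633.63]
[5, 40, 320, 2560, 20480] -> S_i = 5*8^i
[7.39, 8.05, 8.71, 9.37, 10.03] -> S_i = 7.39 + 0.66*i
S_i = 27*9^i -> [27, 243, 2187, 19683, 177147]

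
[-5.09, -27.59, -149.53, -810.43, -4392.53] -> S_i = -5.09*5.42^i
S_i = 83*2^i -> [83, 166, 332, 664, 1328]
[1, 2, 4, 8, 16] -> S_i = 1*2^i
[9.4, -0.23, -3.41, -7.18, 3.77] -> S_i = Random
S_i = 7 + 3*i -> [7, 10, 13, 16, 19]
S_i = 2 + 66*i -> [2, 68, 134, 200, 266]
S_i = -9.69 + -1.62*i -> [-9.69, -11.31, -12.93, -14.55, -16.17]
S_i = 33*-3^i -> [33, -99, 297, -891, 2673]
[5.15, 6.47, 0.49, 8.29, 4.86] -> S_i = Random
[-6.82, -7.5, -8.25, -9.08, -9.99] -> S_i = -6.82*1.10^i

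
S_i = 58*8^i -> [58, 464, 3712, 29696, 237568]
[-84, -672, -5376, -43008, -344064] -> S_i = -84*8^i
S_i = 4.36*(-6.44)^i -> [4.36, -28.08, 180.82, -1164.51, 7499.46]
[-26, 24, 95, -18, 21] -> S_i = Random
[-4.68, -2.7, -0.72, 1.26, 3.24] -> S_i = -4.68 + 1.98*i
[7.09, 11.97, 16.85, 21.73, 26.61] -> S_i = 7.09 + 4.88*i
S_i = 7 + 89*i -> [7, 96, 185, 274, 363]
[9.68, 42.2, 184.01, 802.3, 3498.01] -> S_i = 9.68*4.36^i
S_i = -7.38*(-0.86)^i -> [-7.38, 6.35, -5.46, 4.69, -4.04]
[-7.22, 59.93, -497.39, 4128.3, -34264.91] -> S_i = -7.22*(-8.30)^i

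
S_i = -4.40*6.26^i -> [-4.4, -27.54, -172.43, -1079.38, -6756.94]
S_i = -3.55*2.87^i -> [-3.55, -10.19, -29.24, -83.92, -240.86]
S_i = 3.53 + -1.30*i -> [3.53, 2.23, 0.93, -0.37, -1.67]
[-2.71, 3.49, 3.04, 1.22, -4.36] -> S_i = Random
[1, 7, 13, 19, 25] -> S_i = 1 + 6*i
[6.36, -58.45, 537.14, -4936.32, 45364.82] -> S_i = 6.36*(-9.19)^i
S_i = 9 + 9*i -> [9, 18, 27, 36, 45]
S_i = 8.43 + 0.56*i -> [8.43, 8.99, 9.55, 10.11, 10.67]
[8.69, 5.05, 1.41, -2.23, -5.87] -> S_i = 8.69 + -3.64*i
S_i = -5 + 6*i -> [-5, 1, 7, 13, 19]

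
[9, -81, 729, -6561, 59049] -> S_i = 9*-9^i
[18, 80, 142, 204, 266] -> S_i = 18 + 62*i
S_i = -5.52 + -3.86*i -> [-5.52, -9.38, -13.24, -17.1, -20.96]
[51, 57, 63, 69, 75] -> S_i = 51 + 6*i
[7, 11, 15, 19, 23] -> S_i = 7 + 4*i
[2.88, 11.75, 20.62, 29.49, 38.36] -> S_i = 2.88 + 8.87*i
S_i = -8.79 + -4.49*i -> [-8.79, -13.28, -17.77, -22.26, -26.75]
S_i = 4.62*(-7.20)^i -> [4.62, -33.26, 239.5, -1724.41, 12415.72]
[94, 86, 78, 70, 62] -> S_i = 94 + -8*i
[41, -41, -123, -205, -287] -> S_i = 41 + -82*i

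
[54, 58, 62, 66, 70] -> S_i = 54 + 4*i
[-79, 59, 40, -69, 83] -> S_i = Random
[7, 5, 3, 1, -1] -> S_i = 7 + -2*i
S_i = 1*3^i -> [1, 3, 9, 27, 81]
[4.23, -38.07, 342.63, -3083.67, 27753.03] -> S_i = 4.23*(-9.00)^i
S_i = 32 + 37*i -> [32, 69, 106, 143, 180]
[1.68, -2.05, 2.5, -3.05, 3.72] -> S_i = 1.68*(-1.22)^i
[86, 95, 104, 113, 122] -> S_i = 86 + 9*i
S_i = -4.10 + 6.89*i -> [-4.1, 2.79, 9.68, 16.57, 23.46]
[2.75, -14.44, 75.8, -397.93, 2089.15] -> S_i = 2.75*(-5.25)^i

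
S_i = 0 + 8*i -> [0, 8, 16, 24, 32]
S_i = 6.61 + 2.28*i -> [6.61, 8.89, 11.17, 13.45, 15.73]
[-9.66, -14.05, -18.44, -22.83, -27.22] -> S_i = -9.66 + -4.39*i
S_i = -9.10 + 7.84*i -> [-9.1, -1.26, 6.58, 14.42, 22.26]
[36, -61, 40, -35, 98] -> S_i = Random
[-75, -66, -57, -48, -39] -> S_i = -75 + 9*i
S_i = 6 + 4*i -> [6, 10, 14, 18, 22]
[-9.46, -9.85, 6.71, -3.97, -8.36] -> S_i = Random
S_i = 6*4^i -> [6, 24, 96, 384, 1536]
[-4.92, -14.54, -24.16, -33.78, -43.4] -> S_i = -4.92 + -9.62*i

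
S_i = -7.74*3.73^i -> [-7.74, -28.87, -107.69, -401.67, -1498.22]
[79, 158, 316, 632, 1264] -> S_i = 79*2^i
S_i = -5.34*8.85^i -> [-5.34, -47.26, -418.24, -3701.44, -32757.77]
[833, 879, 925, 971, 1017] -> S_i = 833 + 46*i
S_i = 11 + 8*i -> [11, 19, 27, 35, 43]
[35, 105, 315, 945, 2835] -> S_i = 35*3^i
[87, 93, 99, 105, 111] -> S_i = 87 + 6*i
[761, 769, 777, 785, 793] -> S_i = 761 + 8*i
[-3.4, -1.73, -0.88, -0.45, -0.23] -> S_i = -3.40*0.51^i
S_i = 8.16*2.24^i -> [8.16, 18.28, 40.94, 91.71, 205.44]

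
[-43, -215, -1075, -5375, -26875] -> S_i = -43*5^i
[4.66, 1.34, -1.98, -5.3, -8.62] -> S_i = 4.66 + -3.32*i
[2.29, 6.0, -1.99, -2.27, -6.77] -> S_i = Random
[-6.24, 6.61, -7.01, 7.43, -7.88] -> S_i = -6.24*(-1.06)^i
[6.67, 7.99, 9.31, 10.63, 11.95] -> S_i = 6.67 + 1.32*i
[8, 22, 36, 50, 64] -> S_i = 8 + 14*i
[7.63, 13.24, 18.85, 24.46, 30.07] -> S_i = 7.63 + 5.61*i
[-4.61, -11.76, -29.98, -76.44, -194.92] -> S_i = -4.61*2.55^i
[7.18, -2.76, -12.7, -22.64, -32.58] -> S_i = 7.18 + -9.94*i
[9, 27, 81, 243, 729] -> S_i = 9*3^i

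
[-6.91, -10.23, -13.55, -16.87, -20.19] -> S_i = -6.91 + -3.32*i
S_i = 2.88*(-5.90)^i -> [2.88, -16.99, 100.25, -591.49, 3489.8]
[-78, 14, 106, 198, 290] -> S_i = -78 + 92*i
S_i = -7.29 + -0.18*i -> [-7.29, -7.47, -7.65, -7.83, -8.01]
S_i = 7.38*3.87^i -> [7.38, 28.56, 110.53, 427.75, 1655.39]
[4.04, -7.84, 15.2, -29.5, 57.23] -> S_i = 4.04*(-1.94)^i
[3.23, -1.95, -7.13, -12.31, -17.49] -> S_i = 3.23 + -5.18*i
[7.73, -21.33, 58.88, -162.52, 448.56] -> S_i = 7.73*(-2.76)^i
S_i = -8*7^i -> [-8, -56, -392, -2744, -19208]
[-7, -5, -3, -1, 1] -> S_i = -7 + 2*i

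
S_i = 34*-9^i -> [34, -306, 2754, -24786, 223074]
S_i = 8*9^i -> [8, 72, 648, 5832, 52488]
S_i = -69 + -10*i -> [-69, -79, -89, -99, -109]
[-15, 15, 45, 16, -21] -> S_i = Random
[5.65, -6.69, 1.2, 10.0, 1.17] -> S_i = Random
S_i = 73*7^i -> [73, 511, 3577, 25039, 175273]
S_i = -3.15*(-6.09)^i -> [-3.15, 19.18, -116.83, 711.48, -4332.91]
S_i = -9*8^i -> [-9, -72, -576, -4608, -36864]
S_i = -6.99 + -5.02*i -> [-6.99, -12.01, -17.03, -22.05, -27.07]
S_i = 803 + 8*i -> [803, 811, 819, 827, 835]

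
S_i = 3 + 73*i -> [3, 76, 149, 222, 295]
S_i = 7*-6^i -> [7, -42, 252, -1512, 9072]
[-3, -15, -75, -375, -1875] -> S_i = -3*5^i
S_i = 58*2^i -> [58, 116, 232, 464, 928]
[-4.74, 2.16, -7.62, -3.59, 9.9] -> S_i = Random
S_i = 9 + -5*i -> [9, 4, -1, -6, -11]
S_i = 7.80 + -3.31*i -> [7.8, 4.49, 1.18, -2.13, -5.44]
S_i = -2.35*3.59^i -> [-2.35, -8.44, -30.29, -108.73, -390.34]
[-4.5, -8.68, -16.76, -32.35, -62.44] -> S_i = -4.50*1.93^i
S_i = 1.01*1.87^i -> [1.01, 1.89, 3.53, 6.6, 12.35]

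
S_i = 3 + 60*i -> [3, 63, 123, 183, 243]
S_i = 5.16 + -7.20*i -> [5.16, -2.04, -9.24, -16.44, -23.64]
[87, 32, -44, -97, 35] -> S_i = Random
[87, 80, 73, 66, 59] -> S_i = 87 + -7*i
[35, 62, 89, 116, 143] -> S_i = 35 + 27*i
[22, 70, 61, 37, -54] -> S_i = Random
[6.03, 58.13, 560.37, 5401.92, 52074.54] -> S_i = 6.03*9.64^i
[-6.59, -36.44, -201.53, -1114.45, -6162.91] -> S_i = -6.59*5.53^i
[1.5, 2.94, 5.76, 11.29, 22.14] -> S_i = 1.50*1.96^i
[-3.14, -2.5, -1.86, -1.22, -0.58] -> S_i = -3.14 + 0.64*i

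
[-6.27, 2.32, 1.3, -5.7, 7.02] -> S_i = Random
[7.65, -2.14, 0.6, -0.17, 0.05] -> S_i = 7.65*(-0.28)^i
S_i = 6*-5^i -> [6, -30, 150, -750, 3750]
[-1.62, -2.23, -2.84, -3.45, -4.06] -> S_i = -1.62 + -0.61*i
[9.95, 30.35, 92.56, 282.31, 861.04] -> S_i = 9.95*3.05^i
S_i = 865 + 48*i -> [865, 913, 961, 1009, 1057]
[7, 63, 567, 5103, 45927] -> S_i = 7*9^i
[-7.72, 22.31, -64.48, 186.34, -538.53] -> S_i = -7.72*(-2.89)^i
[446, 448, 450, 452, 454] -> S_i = 446 + 2*i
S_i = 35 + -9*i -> [35, 26, 17, 8, -1]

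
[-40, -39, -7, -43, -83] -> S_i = Random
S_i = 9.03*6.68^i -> [9.03, 60.32, 402.94, 2691.64, 17980.16]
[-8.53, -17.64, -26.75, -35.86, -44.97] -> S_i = -8.53 + -9.11*i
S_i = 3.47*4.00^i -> [3.47, 13.88, 55.52, 222.08, 888.32]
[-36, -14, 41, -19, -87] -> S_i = Random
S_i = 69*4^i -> [69, 276, 1104, 4416, 17664]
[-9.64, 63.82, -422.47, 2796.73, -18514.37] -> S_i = -9.64*(-6.62)^i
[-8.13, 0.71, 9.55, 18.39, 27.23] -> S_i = -8.13 + 8.84*i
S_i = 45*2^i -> [45, 90, 180, 360, 720]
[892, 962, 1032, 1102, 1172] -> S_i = 892 + 70*i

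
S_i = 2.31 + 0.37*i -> [2.31, 2.68, 3.05, 3.42, 3.79]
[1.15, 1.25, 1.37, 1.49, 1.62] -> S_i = 1.15*1.09^i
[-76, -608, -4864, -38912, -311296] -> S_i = -76*8^i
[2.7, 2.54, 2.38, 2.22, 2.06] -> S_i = 2.70 + -0.16*i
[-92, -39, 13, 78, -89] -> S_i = Random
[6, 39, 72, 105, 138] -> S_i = 6 + 33*i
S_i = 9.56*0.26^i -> [9.56, 2.49, 0.65, 0.17, 0.04]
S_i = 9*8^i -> [9, 72, 576, 4608, 36864]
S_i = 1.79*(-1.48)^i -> [1.79, -2.65, 3.92, -5.8, 8.59]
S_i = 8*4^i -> [8, 32, 128, 512, 2048]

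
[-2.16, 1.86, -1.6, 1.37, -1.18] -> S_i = -2.16*(-0.86)^i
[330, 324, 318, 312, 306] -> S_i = 330 + -6*i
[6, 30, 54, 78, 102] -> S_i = 6 + 24*i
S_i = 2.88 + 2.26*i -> [2.88, 5.14, 7.4, 9.66, 11.92]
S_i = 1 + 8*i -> [1, 9, 17, 25, 33]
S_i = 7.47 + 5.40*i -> [7.47, 12.87, 18.27, 23.67, 29.07]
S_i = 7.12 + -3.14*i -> [7.12, 3.98, 0.84, -2.3, -5.44]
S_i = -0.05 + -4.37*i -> [-0.05, -4.42, -8.79, -13.16, -17.53]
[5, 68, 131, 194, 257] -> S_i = 5 + 63*i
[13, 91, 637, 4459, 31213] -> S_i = 13*7^i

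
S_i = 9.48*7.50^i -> [9.48, 71.1, 533.25, 3999.38, 29995.31]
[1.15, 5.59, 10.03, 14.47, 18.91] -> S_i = 1.15 + 4.44*i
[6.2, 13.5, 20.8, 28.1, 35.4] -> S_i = 6.20 + 7.30*i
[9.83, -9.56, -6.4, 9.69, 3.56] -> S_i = Random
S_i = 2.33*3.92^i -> [2.33, 9.13, 35.8, 140.35, 550.17]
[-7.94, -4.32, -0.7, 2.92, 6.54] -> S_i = -7.94 + 3.62*i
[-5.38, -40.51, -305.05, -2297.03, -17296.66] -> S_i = -5.38*7.53^i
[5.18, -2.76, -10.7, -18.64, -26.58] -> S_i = 5.18 + -7.94*i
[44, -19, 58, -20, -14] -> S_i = Random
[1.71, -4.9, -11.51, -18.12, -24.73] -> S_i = 1.71 + -6.61*i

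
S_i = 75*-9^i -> [75, -675, 6075, -54675, 492075]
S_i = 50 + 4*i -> [50, 54, 58, 62, 66]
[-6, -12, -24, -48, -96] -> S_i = -6*2^i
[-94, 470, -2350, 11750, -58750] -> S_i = -94*-5^i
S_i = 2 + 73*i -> [2, 75, 148, 221, 294]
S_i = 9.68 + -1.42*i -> [9.68, 8.26, 6.84, 5.42, 4.0]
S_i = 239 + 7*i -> [239, 246, 253, 260, 267]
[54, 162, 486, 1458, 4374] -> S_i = 54*3^i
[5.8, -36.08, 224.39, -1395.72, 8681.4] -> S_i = 5.80*(-6.22)^i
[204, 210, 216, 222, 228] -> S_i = 204 + 6*i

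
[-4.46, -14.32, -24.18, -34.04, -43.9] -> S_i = -4.46 + -9.86*i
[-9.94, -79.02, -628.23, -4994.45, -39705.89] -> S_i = -9.94*7.95^i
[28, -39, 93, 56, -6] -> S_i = Random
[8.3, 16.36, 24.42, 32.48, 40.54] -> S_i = 8.30 + 8.06*i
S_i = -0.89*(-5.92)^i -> [-0.89, 5.27, -31.19, 184.65, -1093.14]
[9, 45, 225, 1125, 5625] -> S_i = 9*5^i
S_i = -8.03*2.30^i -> [-8.03, -18.47, -42.48, -97.7, -224.71]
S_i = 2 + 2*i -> [2, 4, 6, 8, 10]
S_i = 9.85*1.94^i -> [9.85, 19.11, 37.07, 71.92, 139.52]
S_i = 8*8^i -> [8, 64, 512, 4096, 32768]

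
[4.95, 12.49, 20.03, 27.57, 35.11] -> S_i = 4.95 + 7.54*i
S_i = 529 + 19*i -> [529, 548, 567, 586, 605]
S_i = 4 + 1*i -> [4, 5, 6, 7, 8]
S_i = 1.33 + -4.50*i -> [1.33, -3.17, -7.67, -12.17, -16.67]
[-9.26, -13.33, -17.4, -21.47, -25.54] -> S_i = -9.26 + -4.07*i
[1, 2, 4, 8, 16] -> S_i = 1*2^i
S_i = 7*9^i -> [7, 63, 567, 5103, 45927]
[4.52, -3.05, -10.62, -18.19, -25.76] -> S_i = 4.52 + -7.57*i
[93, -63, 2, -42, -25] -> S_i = Random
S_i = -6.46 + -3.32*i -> [-6.46, -9.78, -13.1, -16.42, -19.74]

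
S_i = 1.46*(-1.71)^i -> [1.46, -2.5, 4.27, -7.3, 12.48]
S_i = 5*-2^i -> [5, -10, 20, -40, 80]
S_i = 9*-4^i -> [9, -36, 144, -576, 2304]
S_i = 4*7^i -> [4, 28, 196, 1372, 9604]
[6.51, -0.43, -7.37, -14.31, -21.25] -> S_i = 6.51 + -6.94*i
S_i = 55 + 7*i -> [55, 62, 69, 76, 83]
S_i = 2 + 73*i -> [2, 75, 148, 221, 294]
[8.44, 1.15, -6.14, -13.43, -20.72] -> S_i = 8.44 + -7.29*i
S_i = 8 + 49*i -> [8, 57, 106, 155, 204]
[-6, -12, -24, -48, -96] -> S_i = -6*2^i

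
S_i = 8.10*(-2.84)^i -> [8.1, -23.0, 65.33, -185.54, 526.94]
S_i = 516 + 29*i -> [516, 545, 574, 603, 632]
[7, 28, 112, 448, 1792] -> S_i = 7*4^i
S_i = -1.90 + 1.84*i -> [-1.9, -0.06, 1.78, 3.62, 5.46]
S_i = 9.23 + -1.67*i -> [9.23, 7.56, 5.89, 4.22, 2.55]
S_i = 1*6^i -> [1, 6, 36, 216, 1296]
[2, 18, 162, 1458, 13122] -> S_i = 2*9^i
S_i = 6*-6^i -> [6, -36, 216, -1296, 7776]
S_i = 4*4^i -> [4, 16, 64, 256, 1024]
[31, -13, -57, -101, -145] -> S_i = 31 + -44*i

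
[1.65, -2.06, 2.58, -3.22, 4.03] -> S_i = 1.65*(-1.25)^i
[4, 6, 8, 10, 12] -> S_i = 4 + 2*i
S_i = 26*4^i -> [26, 104, 416, 1664, 6656]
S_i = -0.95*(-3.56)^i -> [-0.95, 3.38, -12.04, 42.86, -152.59]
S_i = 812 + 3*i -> [812, 815, 818, 821, 824]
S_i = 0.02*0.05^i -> [0.02, 0.0, 0.0, 0.0, 0.0]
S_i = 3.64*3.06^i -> [3.64, 11.14, 34.08, 104.3, 319.14]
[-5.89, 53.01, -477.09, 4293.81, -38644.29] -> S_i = -5.89*(-9.00)^i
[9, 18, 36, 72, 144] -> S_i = 9*2^i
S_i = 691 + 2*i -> [691, 693, 695, 697, 699]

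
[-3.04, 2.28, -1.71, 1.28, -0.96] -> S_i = -3.04*(-0.75)^i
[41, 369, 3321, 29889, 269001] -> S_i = 41*9^i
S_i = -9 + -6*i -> [-9, -15, -21, -27, -33]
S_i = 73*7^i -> [73, 511, 3577, 25039, 175273]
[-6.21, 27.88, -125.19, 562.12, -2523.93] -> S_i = -6.21*(-4.49)^i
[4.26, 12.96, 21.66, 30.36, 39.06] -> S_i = 4.26 + 8.70*i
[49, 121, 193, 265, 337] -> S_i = 49 + 72*i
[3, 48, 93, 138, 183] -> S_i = 3 + 45*i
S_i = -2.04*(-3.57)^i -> [-2.04, 7.28, -26.0, 92.82, -331.36]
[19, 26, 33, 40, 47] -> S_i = 19 + 7*i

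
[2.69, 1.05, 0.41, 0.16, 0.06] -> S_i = 2.69*0.39^i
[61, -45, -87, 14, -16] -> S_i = Random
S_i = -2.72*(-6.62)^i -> [-2.72, 18.01, -119.2, 789.12, -5223.97]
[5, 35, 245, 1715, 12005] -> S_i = 5*7^i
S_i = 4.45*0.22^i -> [4.45, 0.98, 0.22, 0.05, 0.01]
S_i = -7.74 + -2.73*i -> [-7.74, -10.47, -13.2, -15.93, -18.66]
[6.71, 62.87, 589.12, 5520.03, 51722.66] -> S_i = 6.71*9.37^i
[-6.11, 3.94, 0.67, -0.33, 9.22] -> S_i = Random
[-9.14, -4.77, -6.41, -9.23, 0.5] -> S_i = Random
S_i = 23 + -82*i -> [23, -59, -141, -223, -305]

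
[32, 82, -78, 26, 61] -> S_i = Random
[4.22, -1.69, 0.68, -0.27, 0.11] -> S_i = 4.22*(-0.40)^i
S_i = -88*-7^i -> [-88, 616, -4312, 30184, -211288]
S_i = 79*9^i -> [79, 711, 6399, 57591, 518319]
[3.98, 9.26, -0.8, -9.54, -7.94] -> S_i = Random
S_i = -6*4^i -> [-6, -24, -96, -384, -1536]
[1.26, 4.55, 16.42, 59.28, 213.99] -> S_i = 1.26*3.61^i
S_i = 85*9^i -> [85, 765, 6885, 61965, 557685]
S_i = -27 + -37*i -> [-27, -64, -101, -138, -175]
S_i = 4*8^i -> [4, 32, 256, 2048, 16384]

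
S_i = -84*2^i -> [-84, -168, -336, -672, -1344]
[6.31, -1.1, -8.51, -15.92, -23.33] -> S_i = 6.31 + -7.41*i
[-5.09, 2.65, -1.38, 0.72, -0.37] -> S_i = -5.09*(-0.52)^i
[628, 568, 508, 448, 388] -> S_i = 628 + -60*i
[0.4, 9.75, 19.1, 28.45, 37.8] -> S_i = 0.40 + 9.35*i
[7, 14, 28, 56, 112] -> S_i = 7*2^i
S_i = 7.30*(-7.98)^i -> [7.3, -58.25, 464.87, -3709.64, 29602.91]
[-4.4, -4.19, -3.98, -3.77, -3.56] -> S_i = -4.40 + 0.21*i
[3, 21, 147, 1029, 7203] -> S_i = 3*7^i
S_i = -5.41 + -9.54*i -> [-5.41, -14.95, -24.49, -34.03, -43.57]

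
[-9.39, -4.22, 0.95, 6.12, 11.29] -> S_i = -9.39 + 5.17*i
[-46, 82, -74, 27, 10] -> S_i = Random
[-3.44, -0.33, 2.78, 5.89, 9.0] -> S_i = -3.44 + 3.11*i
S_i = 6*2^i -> [6, 12, 24, 48, 96]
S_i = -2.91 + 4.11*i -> [-2.91, 1.2, 5.31, 9.42, 13.53]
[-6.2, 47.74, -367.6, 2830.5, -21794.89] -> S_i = -6.20*(-7.70)^i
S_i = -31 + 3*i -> [-31, -28, -25, -22, -19]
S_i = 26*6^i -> [26, 156, 936, 5616, 33696]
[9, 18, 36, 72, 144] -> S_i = 9*2^i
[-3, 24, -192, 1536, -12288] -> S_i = -3*-8^i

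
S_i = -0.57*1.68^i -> [-0.57, -0.96, -1.61, -2.7, -4.54]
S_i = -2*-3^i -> [-2, 6, -18, 54, -162]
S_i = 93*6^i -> [93, 558, 3348, 20088, 120528]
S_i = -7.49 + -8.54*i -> [-7.49, -16.03, -24.57, -33.11, -41.65]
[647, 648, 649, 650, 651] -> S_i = 647 + 1*i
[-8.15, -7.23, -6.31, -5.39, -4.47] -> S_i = -8.15 + 0.92*i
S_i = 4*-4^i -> [4, -16, 64, -256, 1024]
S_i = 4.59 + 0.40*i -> [4.59, 4.99, 5.39, 5.79, 6.19]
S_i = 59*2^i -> [59, 118, 236, 472, 944]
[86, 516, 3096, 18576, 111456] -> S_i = 86*6^i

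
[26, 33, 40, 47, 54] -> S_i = 26 + 7*i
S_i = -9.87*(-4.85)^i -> [-9.87, 47.87, -232.17, 1126.01, -5461.15]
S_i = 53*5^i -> [53, 265, 1325, 6625, 33125]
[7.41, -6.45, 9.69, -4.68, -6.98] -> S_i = Random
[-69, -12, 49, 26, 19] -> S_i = Random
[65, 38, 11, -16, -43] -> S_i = 65 + -27*i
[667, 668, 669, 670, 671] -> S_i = 667 + 1*i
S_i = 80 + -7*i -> [80, 73, 66, 59, 52]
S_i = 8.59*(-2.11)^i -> [8.59, -18.12, 38.24, -80.69, 170.26]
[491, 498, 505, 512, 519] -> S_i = 491 + 7*i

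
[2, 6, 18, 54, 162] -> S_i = 2*3^i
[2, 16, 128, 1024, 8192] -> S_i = 2*8^i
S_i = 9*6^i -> [9, 54, 324, 1944, 11664]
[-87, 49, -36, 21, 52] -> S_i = Random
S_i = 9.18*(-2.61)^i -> [9.18, -23.96, 62.54, -163.22, 426.0]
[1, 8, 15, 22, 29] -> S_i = 1 + 7*i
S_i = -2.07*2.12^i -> [-2.07, -4.39, -9.3, -19.72, -41.81]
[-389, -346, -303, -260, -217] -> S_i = -389 + 43*i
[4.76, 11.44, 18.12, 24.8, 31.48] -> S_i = 4.76 + 6.68*i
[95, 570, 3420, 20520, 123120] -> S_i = 95*6^i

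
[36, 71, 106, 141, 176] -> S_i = 36 + 35*i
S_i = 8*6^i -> [8, 48, 288, 1728, 10368]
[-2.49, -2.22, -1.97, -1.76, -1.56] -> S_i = -2.49*0.89^i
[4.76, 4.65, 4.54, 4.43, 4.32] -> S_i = 4.76 + -0.11*i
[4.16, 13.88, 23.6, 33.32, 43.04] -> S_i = 4.16 + 9.72*i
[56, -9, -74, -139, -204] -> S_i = 56 + -65*i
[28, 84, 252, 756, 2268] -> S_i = 28*3^i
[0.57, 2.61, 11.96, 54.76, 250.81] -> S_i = 0.57*4.58^i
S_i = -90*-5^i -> [-90, 450, -2250, 11250, -56250]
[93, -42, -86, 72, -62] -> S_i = Random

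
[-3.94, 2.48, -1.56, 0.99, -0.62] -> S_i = -3.94*(-0.63)^i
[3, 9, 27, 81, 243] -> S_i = 3*3^i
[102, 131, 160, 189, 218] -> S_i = 102 + 29*i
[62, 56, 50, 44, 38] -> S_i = 62 + -6*i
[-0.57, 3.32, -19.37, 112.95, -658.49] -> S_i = -0.57*(-5.83)^i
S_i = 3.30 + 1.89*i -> [3.3, 5.19, 7.08, 8.97, 10.86]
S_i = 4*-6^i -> [4, -24, 144, -864, 5184]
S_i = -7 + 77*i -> [-7, 70, 147, 224, 301]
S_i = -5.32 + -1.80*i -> [-5.32, -7.12, -8.92, -10.72, -12.52]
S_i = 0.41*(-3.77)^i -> [0.41, -1.55, 5.83, -21.97, 82.82]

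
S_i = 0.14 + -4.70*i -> [0.14, -4.56, -9.26, -13.96, -18.66]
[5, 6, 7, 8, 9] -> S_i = 5 + 1*i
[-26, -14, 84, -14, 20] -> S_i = Random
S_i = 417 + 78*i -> [417, 495, 573, 651, 729]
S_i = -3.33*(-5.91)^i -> [-3.33, 19.68, -116.31, 687.4, -4062.51]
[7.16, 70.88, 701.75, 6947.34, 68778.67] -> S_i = 7.16*9.90^i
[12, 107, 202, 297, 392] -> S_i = 12 + 95*i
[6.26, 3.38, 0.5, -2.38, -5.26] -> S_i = 6.26 + -2.88*i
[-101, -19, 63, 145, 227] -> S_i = -101 + 82*i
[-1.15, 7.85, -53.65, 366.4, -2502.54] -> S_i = -1.15*(-6.83)^i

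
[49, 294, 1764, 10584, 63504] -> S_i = 49*6^i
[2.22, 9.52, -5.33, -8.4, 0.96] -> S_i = Random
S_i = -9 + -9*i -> [-9, -18, -27, -36, -45]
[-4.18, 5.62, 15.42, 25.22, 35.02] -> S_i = -4.18 + 9.80*i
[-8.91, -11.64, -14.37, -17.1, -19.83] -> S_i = -8.91 + -2.73*i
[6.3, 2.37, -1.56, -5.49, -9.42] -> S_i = 6.30 + -3.93*i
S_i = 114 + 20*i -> [114, 134, 154, 174, 194]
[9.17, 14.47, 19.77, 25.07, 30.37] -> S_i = 9.17 + 5.30*i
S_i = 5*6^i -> [5, 30, 180, 1080, 6480]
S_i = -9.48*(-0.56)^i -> [-9.48, 5.31, -2.97, 1.66, -0.93]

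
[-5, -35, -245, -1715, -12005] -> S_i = -5*7^i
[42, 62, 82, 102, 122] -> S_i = 42 + 20*i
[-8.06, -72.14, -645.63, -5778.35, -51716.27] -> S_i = -8.06*8.95^i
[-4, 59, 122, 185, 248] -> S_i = -4 + 63*i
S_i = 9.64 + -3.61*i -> [9.64, 6.03, 2.42, -1.19, -4.8]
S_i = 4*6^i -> [4, 24, 144, 864, 5184]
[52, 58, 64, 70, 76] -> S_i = 52 + 6*i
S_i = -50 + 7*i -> [-50, -43, -36, -29, -22]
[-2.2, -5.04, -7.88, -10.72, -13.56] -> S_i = -2.20 + -2.84*i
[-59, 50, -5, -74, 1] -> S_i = Random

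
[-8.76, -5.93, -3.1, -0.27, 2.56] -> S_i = -8.76 + 2.83*i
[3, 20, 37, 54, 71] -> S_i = 3 + 17*i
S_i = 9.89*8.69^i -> [9.89, 85.94, 746.85, 6490.16, 56399.52]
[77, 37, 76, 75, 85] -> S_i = Random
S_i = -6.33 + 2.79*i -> [-6.33, -3.54, -0.75, 2.04, 4.83]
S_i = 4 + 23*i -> [4, 27, 50, 73, 96]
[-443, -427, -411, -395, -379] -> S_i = -443 + 16*i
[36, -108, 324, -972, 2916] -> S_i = 36*-3^i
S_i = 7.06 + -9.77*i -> [7.06, -2.71, -12.48, -22.25, -32.02]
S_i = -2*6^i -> [-2, -12, -72, -432, -2592]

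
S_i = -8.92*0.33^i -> [-8.92, -2.94, -0.97, -0.32, -0.11]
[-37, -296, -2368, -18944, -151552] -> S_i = -37*8^i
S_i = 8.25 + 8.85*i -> [8.25, 17.1, 25.95, 34.8, 43.65]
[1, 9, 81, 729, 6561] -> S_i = 1*9^i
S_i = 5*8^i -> [5, 40, 320, 2560, 20480]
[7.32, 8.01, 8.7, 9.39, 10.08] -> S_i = 7.32 + 0.69*i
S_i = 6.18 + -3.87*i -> [6.18, 2.31, -1.56, -5.43, -9.3]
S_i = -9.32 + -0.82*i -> [-9.32, -10.14, -10.96, -11.78, -12.6]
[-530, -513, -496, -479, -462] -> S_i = -530 + 17*i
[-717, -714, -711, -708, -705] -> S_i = -717 + 3*i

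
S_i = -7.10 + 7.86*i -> [-7.1, 0.76, 8.62, 16.48, 24.34]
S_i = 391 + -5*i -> [391, 386, 381, 376, 371]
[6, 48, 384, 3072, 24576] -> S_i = 6*8^i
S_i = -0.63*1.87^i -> [-0.63, -1.18, -2.2, -4.12, -7.7]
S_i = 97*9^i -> [97, 873, 7857, 70713, 636417]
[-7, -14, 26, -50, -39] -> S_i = Random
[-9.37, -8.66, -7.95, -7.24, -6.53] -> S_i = -9.37 + 0.71*i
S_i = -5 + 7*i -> [-5, 2, 9, 16, 23]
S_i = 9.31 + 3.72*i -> [9.31, 13.03, 16.75, 20.47, 24.19]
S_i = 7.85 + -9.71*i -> [7.85, -1.86, -11.57, -21.28, -30.99]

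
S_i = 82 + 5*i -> [82, 87, 92, 97, 102]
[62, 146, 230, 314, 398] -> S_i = 62 + 84*i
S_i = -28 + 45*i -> [-28, 17, 62, 107, 152]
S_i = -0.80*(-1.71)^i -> [-0.8, 1.37, -2.34, 4.0, -6.84]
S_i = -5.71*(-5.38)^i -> [-5.71, 30.72, -165.27, 889.17, -4783.71]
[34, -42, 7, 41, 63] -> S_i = Random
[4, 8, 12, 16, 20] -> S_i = 4 + 4*i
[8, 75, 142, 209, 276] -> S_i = 8 + 67*i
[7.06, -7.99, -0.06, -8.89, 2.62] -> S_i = Random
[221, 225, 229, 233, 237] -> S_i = 221 + 4*i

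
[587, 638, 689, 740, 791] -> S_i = 587 + 51*i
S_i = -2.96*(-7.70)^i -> [-2.96, 22.79, -175.5, 1351.34, -10405.3]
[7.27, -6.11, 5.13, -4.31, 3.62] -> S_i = 7.27*(-0.84)^i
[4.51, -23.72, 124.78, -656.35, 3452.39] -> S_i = 4.51*(-5.26)^i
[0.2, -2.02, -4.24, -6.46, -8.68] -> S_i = 0.20 + -2.22*i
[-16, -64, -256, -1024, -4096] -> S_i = -16*4^i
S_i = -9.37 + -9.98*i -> [-9.37, -19.35, -29.33, -39.31, -49.29]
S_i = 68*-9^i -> [68, -612, 5508, -49572, 446148]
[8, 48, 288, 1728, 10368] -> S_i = 8*6^i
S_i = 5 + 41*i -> [5, 46, 87, 128, 169]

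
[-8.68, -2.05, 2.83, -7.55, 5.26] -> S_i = Random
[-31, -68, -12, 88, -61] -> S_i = Random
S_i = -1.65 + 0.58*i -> [-1.65, -1.07, -0.49, 0.09, 0.67]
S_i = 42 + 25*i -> [42, 67, 92, 117, 142]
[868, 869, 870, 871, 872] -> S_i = 868 + 1*i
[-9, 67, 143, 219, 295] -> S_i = -9 + 76*i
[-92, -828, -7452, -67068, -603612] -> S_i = -92*9^i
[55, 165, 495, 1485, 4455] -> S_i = 55*3^i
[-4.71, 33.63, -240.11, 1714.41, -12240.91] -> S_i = -4.71*(-7.14)^i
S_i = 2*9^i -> [2, 18, 162, 1458, 13122]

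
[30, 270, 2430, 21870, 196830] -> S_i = 30*9^i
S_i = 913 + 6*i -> [913, 919, 925, 931, 937]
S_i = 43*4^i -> [43, 172, 688, 2752, 11008]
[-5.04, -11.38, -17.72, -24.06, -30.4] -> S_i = -5.04 + -6.34*i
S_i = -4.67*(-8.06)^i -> [-4.67, 37.64, -303.38, 2445.24, -19708.66]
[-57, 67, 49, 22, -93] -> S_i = Random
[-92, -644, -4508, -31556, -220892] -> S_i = -92*7^i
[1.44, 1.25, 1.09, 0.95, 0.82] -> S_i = 1.44*0.87^i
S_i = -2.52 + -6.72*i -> [-2.52, -9.24, -15.96, -22.68, -29.4]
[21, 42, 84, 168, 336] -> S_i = 21*2^i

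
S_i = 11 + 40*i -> [11, 51, 91, 131, 171]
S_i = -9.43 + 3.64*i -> [-9.43, -5.79, -2.15, 1.49, 5.13]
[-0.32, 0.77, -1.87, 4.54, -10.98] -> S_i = -0.32*(-2.42)^i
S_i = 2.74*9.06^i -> [2.74, 24.82, 224.91, 2037.68, 18461.35]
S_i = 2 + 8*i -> [2, 10, 18, 26, 34]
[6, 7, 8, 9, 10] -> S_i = 6 + 1*i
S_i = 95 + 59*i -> [95, 154, 213, 272, 331]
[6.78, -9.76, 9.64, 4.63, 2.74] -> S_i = Random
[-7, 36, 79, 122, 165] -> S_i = -7 + 43*i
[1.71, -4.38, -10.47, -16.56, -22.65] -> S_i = 1.71 + -6.09*i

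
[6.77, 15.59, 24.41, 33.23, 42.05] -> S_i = 6.77 + 8.82*i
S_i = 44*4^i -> [44, 176, 704, 2816, 11264]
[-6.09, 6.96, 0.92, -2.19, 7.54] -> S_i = Random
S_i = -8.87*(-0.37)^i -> [-8.87, 3.28, -1.21, 0.45, -0.17]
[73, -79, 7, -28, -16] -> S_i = Random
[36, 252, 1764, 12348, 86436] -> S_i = 36*7^i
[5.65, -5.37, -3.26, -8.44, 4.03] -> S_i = Random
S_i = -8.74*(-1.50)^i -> [-8.74, 13.11, -19.66, 29.5, -44.25]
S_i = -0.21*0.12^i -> [-0.21, -0.03, -0.0, -0.0, -0.0]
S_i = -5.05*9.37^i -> [-5.05, -47.32, -443.37, -4154.42, -38926.89]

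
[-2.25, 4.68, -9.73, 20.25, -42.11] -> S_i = -2.25*(-2.08)^i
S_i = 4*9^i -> [4, 36, 324, 2916, 26244]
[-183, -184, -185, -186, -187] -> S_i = -183 + -1*i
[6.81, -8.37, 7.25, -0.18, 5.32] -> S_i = Random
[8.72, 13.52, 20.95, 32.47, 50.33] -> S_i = 8.72*1.55^i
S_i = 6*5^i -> [6, 30, 150, 750, 3750]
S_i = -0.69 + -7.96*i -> [-0.69, -8.65, -16.61, -24.57, -32.53]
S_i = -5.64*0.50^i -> [-5.64, -2.82, -1.41, -0.7, -0.35]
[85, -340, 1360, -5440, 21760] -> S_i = 85*-4^i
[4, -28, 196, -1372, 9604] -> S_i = 4*-7^i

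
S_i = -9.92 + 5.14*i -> [-9.92, -4.78, 0.36, 5.5, 10.64]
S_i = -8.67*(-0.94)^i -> [-8.67, 8.15, -7.66, 7.2, -6.77]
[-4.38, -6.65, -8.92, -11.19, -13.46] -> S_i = -4.38 + -2.27*i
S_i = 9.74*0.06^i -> [9.74, 0.58, 0.04, 0.0, 0.0]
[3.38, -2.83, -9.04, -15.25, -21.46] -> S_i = 3.38 + -6.21*i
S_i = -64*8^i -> [-64, -512, -4096, -32768, -262144]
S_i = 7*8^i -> [7, 56, 448, 3584, 28672]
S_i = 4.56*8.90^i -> [4.56, 40.58, 361.2, 3214.66, 28610.46]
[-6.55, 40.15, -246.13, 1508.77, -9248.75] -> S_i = -6.55*(-6.13)^i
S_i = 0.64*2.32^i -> [0.64, 1.48, 3.44, 7.99, 18.54]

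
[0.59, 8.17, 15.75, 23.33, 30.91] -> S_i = 0.59 + 7.58*i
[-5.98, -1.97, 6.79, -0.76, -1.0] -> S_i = Random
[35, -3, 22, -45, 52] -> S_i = Random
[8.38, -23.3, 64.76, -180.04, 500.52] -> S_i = 8.38*(-2.78)^i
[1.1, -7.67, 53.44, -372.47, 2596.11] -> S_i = 1.10*(-6.97)^i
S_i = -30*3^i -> [-30, -90, -270, -810, -2430]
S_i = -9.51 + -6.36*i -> [-9.51, -15.87, -22.23, -28.59, -34.95]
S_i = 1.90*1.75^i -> [1.9, 3.32, 5.82, 10.18, 17.82]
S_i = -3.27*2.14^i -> [-3.27, -7.0, -14.98, -32.05, -68.58]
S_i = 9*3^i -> [9, 27, 81, 243, 729]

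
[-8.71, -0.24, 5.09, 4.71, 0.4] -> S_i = Random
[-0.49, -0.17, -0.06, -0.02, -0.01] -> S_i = -0.49*0.35^i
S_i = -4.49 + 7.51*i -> [-4.49, 3.02, 10.53, 18.04, 25.55]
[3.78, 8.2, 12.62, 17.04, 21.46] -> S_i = 3.78 + 4.42*i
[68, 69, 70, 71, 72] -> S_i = 68 + 1*i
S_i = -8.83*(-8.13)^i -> [-8.83, 71.79, -583.64, 4744.96, -38576.51]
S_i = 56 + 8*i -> [56, 64, 72, 80, 88]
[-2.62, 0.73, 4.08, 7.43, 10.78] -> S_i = -2.62 + 3.35*i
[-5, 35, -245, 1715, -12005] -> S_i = -5*-7^i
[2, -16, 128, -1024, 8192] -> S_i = 2*-8^i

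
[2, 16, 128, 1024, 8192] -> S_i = 2*8^i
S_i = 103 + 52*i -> [103, 155, 207, 259, 311]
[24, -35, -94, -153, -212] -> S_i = 24 + -59*i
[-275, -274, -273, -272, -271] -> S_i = -275 + 1*i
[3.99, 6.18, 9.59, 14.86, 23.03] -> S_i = 3.99*1.55^i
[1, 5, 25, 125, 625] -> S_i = 1*5^i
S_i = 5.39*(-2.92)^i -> [5.39, -15.74, 45.96, -134.2, 391.85]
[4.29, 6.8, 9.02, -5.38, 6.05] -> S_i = Random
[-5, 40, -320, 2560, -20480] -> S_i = -5*-8^i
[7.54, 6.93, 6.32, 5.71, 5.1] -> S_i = 7.54 + -0.61*i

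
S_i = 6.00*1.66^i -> [6.0, 9.96, 16.53, 27.45, 45.56]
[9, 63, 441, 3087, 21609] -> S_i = 9*7^i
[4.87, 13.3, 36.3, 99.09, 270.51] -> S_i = 4.87*2.73^i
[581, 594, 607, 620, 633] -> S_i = 581 + 13*i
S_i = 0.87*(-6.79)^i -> [0.87, -5.91, 40.11, -272.35, 1849.26]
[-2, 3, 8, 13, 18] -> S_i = -2 + 5*i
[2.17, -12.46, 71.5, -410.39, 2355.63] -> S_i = 2.17*(-5.74)^i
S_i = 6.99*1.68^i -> [6.99, 11.74, 19.73, 33.14, 55.68]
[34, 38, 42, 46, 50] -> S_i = 34 + 4*i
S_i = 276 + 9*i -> [276, 285, 294, 303, 312]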